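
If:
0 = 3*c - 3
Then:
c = 1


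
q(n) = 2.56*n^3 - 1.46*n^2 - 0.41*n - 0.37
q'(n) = 7.68*n^2 - 2.92*n - 0.41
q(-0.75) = -1.96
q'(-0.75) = 6.10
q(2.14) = 17.16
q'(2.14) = 28.51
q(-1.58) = -13.46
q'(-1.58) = 23.38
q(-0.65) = -1.42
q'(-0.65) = 4.73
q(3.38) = 80.42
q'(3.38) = 77.46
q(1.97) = 12.73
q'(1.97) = 23.64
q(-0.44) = -0.69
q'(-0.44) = 2.36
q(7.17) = 865.25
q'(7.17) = 373.47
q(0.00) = -0.37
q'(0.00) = -0.41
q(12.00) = 4208.15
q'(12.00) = 1070.47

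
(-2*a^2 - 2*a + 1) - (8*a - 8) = -2*a^2 - 10*a + 9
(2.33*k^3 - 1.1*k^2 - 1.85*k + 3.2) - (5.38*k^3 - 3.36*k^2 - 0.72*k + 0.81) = -3.05*k^3 + 2.26*k^2 - 1.13*k + 2.39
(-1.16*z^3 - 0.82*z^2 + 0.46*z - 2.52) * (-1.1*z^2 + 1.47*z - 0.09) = 1.276*z^5 - 0.8032*z^4 - 1.607*z^3 + 3.522*z^2 - 3.7458*z + 0.2268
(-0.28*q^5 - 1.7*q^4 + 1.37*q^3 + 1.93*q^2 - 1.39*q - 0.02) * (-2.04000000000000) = 0.5712*q^5 + 3.468*q^4 - 2.7948*q^3 - 3.9372*q^2 + 2.8356*q + 0.0408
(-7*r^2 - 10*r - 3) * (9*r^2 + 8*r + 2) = -63*r^4 - 146*r^3 - 121*r^2 - 44*r - 6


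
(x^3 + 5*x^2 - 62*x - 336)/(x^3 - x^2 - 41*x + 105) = (x^2 - 2*x - 48)/(x^2 - 8*x + 15)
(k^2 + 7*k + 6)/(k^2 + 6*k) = (k + 1)/k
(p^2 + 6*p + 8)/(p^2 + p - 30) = (p^2 + 6*p + 8)/(p^2 + p - 30)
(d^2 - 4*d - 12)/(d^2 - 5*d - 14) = (d - 6)/(d - 7)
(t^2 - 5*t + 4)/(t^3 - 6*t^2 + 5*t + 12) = (t - 1)/(t^2 - 2*t - 3)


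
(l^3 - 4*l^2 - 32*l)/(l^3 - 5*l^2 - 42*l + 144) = l*(l + 4)/(l^2 + 3*l - 18)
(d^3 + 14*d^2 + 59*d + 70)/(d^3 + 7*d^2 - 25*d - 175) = (d + 2)/(d - 5)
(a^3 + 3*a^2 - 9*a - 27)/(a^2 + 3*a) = a - 9/a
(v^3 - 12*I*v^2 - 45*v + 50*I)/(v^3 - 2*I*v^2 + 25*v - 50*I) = (v - 5*I)/(v + 5*I)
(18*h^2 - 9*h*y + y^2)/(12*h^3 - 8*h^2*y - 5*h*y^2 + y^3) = (-3*h + y)/(-2*h^2 + h*y + y^2)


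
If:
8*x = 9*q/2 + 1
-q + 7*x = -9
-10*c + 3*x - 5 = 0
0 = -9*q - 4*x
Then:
No Solution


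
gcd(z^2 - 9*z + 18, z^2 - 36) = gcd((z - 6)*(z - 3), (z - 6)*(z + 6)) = z - 6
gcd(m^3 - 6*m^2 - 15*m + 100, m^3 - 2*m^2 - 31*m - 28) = m + 4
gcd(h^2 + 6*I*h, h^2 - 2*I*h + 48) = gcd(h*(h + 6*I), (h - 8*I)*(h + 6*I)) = h + 6*I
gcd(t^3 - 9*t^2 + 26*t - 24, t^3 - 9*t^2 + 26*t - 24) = t^3 - 9*t^2 + 26*t - 24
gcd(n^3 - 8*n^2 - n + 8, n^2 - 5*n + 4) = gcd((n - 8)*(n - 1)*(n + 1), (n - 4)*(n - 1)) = n - 1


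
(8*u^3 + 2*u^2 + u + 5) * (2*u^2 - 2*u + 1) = 16*u^5 - 12*u^4 + 6*u^3 + 10*u^2 - 9*u + 5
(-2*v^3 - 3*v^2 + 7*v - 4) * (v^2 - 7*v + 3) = -2*v^5 + 11*v^4 + 22*v^3 - 62*v^2 + 49*v - 12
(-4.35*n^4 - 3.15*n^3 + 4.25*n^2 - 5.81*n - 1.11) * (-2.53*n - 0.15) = 11.0055*n^5 + 8.622*n^4 - 10.28*n^3 + 14.0618*n^2 + 3.6798*n + 0.1665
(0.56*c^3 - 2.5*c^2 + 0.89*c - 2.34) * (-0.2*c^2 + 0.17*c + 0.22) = -0.112*c^5 + 0.5952*c^4 - 0.4798*c^3 + 0.0692999999999999*c^2 - 0.202*c - 0.5148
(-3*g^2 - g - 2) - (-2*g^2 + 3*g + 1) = -g^2 - 4*g - 3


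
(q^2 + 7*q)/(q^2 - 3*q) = (q + 7)/(q - 3)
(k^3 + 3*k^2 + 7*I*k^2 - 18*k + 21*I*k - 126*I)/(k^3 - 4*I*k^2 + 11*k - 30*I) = (k^3 + k^2*(3 + 7*I) + k*(-18 + 21*I) - 126*I)/(k^3 - 4*I*k^2 + 11*k - 30*I)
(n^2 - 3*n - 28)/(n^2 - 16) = (n - 7)/(n - 4)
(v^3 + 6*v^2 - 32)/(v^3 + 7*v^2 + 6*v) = (v^3 + 6*v^2 - 32)/(v*(v^2 + 7*v + 6))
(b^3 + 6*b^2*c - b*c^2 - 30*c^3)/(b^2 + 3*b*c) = b + 3*c - 10*c^2/b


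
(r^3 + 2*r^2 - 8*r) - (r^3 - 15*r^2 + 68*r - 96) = 17*r^2 - 76*r + 96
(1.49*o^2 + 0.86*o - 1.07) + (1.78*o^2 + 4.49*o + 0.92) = 3.27*o^2 + 5.35*o - 0.15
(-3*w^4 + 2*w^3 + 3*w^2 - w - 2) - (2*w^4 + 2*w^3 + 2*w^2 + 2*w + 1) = -5*w^4 + w^2 - 3*w - 3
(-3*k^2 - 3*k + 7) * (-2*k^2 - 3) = 6*k^4 + 6*k^3 - 5*k^2 + 9*k - 21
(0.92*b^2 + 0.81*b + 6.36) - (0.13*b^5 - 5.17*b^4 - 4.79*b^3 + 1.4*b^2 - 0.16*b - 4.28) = -0.13*b^5 + 5.17*b^4 + 4.79*b^3 - 0.48*b^2 + 0.97*b + 10.64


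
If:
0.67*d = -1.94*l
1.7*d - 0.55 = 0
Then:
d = 0.32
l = -0.11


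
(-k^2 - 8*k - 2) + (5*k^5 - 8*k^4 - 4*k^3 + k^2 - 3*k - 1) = 5*k^5 - 8*k^4 - 4*k^3 - 11*k - 3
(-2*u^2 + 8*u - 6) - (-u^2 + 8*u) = -u^2 - 6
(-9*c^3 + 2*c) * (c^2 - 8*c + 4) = -9*c^5 + 72*c^4 - 34*c^3 - 16*c^2 + 8*c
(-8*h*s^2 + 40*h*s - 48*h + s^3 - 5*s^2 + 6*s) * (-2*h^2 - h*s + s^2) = 16*h^3*s^2 - 80*h^3*s + 96*h^3 + 6*h^2*s^3 - 30*h^2*s^2 + 36*h^2*s - 9*h*s^4 + 45*h*s^3 - 54*h*s^2 + s^5 - 5*s^4 + 6*s^3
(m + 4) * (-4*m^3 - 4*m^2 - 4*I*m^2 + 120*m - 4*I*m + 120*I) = -4*m^4 - 20*m^3 - 4*I*m^3 + 104*m^2 - 20*I*m^2 + 480*m + 104*I*m + 480*I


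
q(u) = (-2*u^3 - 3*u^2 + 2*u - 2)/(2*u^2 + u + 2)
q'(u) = (-4*u - 1)*(-2*u^3 - 3*u^2 + 2*u - 2)/(2*u^2 + u + 2)^2 + (-6*u^2 - 6*u + 2)/(2*u^2 + u + 2)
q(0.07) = -0.90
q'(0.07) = 1.30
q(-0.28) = -1.47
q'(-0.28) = 1.62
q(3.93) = -4.40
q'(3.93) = -1.11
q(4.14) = -4.63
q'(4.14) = -1.10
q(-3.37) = 1.58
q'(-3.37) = -1.23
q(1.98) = -2.14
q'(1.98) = -1.21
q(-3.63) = 1.90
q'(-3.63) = -1.20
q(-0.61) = -1.82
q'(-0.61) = 0.38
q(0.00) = -1.00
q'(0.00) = 1.50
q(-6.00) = 4.56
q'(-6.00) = -1.08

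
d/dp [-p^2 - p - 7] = -2*p - 1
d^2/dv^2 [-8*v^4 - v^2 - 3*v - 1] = -96*v^2 - 2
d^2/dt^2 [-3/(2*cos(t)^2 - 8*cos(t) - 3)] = 12*(-4*sin(t)^4 + 24*sin(t)^2 - 9*cos(t) + 3*cos(3*t) + 15)/(2*sin(t)^2 + 8*cos(t) + 1)^3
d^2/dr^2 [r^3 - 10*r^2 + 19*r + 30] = 6*r - 20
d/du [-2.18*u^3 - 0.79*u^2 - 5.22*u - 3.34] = -6.54*u^2 - 1.58*u - 5.22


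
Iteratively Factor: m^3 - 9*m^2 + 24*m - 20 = (m - 2)*(m^2 - 7*m + 10) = (m - 5)*(m - 2)*(m - 2)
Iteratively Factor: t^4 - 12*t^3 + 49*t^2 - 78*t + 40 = (t - 4)*(t^3 - 8*t^2 + 17*t - 10) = (t - 4)*(t - 1)*(t^2 - 7*t + 10) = (t - 5)*(t - 4)*(t - 1)*(t - 2)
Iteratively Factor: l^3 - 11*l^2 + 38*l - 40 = (l - 2)*(l^2 - 9*l + 20) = (l - 4)*(l - 2)*(l - 5)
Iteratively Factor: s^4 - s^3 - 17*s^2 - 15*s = (s + 3)*(s^3 - 4*s^2 - 5*s) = s*(s + 3)*(s^2 - 4*s - 5) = s*(s + 1)*(s + 3)*(s - 5)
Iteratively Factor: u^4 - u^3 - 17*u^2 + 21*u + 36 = (u - 3)*(u^3 + 2*u^2 - 11*u - 12) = (u - 3)^2*(u^2 + 5*u + 4) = (u - 3)^2*(u + 4)*(u + 1)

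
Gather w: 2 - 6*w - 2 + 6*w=0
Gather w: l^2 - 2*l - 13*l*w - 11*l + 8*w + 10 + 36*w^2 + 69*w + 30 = l^2 - 13*l + 36*w^2 + w*(77 - 13*l) + 40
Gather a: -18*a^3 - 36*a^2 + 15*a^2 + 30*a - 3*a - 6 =-18*a^3 - 21*a^2 + 27*a - 6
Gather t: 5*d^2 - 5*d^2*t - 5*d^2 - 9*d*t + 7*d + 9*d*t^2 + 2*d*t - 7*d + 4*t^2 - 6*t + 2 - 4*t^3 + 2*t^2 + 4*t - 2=-4*t^3 + t^2*(9*d + 6) + t*(-5*d^2 - 7*d - 2)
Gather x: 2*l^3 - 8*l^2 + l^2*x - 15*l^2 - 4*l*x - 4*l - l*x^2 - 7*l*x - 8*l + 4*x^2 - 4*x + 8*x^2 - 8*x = 2*l^3 - 23*l^2 - 12*l + x^2*(12 - l) + x*(l^2 - 11*l - 12)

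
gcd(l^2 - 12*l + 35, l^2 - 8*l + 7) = l - 7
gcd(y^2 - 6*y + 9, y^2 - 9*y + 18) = y - 3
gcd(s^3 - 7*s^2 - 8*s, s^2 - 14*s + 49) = 1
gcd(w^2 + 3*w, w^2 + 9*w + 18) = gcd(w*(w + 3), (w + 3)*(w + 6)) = w + 3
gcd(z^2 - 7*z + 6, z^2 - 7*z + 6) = z^2 - 7*z + 6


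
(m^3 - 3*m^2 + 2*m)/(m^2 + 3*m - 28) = m*(m^2 - 3*m + 2)/(m^2 + 3*m - 28)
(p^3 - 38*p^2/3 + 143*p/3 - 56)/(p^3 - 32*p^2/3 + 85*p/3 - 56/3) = (p - 3)/(p - 1)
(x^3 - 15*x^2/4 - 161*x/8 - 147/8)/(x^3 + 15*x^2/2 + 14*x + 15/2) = (4*x^2 - 21*x - 49)/(4*(x^2 + 6*x + 5))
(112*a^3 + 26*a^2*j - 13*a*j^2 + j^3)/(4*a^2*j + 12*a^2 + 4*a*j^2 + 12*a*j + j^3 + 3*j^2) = (56*a^2 - 15*a*j + j^2)/(2*a*j + 6*a + j^2 + 3*j)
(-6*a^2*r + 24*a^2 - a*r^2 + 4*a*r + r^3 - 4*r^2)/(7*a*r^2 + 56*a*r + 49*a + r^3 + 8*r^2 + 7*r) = (-6*a^2*r + 24*a^2 - a*r^2 + 4*a*r + r^3 - 4*r^2)/(7*a*r^2 + 56*a*r + 49*a + r^3 + 8*r^2 + 7*r)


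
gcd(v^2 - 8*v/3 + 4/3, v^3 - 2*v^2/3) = v - 2/3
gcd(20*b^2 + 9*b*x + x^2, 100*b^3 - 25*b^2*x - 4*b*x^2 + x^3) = 5*b + x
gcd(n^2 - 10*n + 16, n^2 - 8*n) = n - 8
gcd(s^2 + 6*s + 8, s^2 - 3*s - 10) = s + 2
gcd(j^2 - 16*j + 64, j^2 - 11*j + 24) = j - 8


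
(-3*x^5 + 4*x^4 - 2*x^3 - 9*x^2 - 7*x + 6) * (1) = -3*x^5 + 4*x^4 - 2*x^3 - 9*x^2 - 7*x + 6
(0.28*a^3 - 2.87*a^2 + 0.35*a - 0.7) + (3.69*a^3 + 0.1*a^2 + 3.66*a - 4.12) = 3.97*a^3 - 2.77*a^2 + 4.01*a - 4.82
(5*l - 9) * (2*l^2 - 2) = 10*l^3 - 18*l^2 - 10*l + 18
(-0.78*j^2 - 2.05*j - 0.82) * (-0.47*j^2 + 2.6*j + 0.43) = 0.3666*j^4 - 1.0645*j^3 - 5.28*j^2 - 3.0135*j - 0.3526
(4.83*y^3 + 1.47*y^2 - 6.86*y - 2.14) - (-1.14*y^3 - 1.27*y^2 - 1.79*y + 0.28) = 5.97*y^3 + 2.74*y^2 - 5.07*y - 2.42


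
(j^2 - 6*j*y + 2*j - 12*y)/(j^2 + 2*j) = (j - 6*y)/j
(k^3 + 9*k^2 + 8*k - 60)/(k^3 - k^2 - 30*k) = (k^2 + 4*k - 12)/(k*(k - 6))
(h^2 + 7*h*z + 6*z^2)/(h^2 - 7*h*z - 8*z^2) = (-h - 6*z)/(-h + 8*z)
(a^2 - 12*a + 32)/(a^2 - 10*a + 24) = (a - 8)/(a - 6)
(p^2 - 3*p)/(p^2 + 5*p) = (p - 3)/(p + 5)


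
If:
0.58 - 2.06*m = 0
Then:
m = 0.28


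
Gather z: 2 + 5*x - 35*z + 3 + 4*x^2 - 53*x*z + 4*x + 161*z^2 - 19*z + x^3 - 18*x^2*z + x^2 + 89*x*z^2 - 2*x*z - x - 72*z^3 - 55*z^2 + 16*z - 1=x^3 + 5*x^2 + 8*x - 72*z^3 + z^2*(89*x + 106) + z*(-18*x^2 - 55*x - 38) + 4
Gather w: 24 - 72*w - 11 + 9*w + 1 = 14 - 63*w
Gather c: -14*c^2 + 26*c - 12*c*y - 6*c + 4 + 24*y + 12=-14*c^2 + c*(20 - 12*y) + 24*y + 16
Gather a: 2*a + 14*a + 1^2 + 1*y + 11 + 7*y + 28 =16*a + 8*y + 40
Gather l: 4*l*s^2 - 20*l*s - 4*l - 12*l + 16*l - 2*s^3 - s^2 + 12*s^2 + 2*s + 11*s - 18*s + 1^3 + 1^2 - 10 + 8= l*(4*s^2 - 20*s) - 2*s^3 + 11*s^2 - 5*s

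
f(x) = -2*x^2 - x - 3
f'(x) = -4*x - 1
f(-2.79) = -15.78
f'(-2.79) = 10.16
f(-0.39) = -2.91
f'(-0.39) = 0.56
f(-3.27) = -21.12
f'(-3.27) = 12.08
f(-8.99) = -155.65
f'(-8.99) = 34.96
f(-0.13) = -2.90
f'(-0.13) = -0.48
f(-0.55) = -3.06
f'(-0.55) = 1.20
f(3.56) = -31.91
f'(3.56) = -15.24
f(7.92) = -136.37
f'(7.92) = -32.68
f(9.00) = -174.00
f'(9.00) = -37.00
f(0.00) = -3.00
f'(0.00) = -1.00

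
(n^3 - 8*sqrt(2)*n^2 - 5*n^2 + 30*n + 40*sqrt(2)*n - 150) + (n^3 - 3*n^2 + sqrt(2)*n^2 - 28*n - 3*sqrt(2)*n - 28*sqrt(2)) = 2*n^3 - 7*sqrt(2)*n^2 - 8*n^2 + 2*n + 37*sqrt(2)*n - 150 - 28*sqrt(2)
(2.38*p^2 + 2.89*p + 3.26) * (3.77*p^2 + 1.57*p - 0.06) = 8.9726*p^4 + 14.6319*p^3 + 16.6847*p^2 + 4.9448*p - 0.1956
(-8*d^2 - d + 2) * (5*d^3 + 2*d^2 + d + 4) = -40*d^5 - 21*d^4 - 29*d^2 - 2*d + 8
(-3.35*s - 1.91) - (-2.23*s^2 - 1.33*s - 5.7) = 2.23*s^2 - 2.02*s + 3.79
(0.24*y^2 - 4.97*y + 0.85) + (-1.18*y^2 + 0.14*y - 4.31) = -0.94*y^2 - 4.83*y - 3.46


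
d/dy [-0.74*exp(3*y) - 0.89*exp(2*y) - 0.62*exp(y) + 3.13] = (-2.22*exp(2*y) - 1.78*exp(y) - 0.62)*exp(y)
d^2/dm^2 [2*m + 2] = 0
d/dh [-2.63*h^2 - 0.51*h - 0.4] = -5.26*h - 0.51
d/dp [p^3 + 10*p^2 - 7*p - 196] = 3*p^2 + 20*p - 7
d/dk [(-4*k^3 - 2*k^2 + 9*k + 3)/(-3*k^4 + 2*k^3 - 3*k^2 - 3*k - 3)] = (-12*k^6 - 12*k^5 + 97*k^4 + 24*k^3 + 51*k^2 + 30*k - 18)/(9*k^8 - 12*k^7 + 22*k^6 + 6*k^5 + 15*k^4 + 6*k^3 + 27*k^2 + 18*k + 9)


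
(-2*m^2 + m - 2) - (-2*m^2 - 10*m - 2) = 11*m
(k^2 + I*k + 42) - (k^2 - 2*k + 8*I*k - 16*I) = 2*k - 7*I*k + 42 + 16*I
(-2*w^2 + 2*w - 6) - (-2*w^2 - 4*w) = 6*w - 6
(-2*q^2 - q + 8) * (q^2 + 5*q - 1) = -2*q^4 - 11*q^3 + 5*q^2 + 41*q - 8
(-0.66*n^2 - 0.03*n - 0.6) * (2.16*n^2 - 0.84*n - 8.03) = -1.4256*n^4 + 0.4896*n^3 + 4.029*n^2 + 0.7449*n + 4.818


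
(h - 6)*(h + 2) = h^2 - 4*h - 12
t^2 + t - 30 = (t - 5)*(t + 6)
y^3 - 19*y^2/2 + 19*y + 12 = (y - 6)*(y - 4)*(y + 1/2)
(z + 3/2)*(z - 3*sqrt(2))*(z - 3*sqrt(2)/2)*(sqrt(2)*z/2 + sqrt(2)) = sqrt(2)*z^4/2 - 9*z^3/2 + 7*sqrt(2)*z^3/4 - 63*z^2/4 + 6*sqrt(2)*z^2 - 27*z/2 + 63*sqrt(2)*z/4 + 27*sqrt(2)/2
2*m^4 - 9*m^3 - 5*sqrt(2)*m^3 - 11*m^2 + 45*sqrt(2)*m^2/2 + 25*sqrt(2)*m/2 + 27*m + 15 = (m - 5)*(m - 3*sqrt(2))*(sqrt(2)*m + 1)*(sqrt(2)*m + sqrt(2)/2)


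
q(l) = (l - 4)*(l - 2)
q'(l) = 2*l - 6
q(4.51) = 1.28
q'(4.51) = 3.02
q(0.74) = 4.11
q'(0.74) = -4.52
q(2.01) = -0.02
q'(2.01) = -1.98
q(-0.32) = 10.02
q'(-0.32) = -6.64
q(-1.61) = 20.25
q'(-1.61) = -9.22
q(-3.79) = 45.10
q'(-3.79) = -13.58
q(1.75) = 0.56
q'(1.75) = -2.50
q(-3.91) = 46.75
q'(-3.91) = -13.82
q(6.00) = 8.00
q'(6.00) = 6.00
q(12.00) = 80.00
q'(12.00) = 18.00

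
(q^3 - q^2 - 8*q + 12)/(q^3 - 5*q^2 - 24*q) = (q^2 - 4*q + 4)/(q*(q - 8))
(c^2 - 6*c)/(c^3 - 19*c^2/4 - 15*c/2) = 4/(4*c + 5)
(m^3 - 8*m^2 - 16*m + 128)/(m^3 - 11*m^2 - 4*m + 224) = (m - 4)/(m - 7)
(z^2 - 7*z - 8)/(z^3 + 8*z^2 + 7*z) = (z - 8)/(z*(z + 7))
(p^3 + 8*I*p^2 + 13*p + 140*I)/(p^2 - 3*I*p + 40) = (p^2 + 3*I*p + 28)/(p - 8*I)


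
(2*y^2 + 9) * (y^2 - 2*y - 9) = 2*y^4 - 4*y^3 - 9*y^2 - 18*y - 81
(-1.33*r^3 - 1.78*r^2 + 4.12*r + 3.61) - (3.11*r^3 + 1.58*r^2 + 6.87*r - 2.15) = -4.44*r^3 - 3.36*r^2 - 2.75*r + 5.76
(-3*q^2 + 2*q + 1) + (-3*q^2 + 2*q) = -6*q^2 + 4*q + 1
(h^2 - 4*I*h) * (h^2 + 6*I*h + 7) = h^4 + 2*I*h^3 + 31*h^2 - 28*I*h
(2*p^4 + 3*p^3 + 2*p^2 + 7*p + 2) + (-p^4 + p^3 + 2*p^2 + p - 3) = p^4 + 4*p^3 + 4*p^2 + 8*p - 1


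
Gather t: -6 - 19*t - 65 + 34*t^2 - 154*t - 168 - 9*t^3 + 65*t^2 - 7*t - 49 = -9*t^3 + 99*t^2 - 180*t - 288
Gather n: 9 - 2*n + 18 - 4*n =27 - 6*n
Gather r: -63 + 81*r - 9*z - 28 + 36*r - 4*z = 117*r - 13*z - 91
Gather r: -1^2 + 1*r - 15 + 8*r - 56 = 9*r - 72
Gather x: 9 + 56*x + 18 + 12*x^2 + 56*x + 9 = 12*x^2 + 112*x + 36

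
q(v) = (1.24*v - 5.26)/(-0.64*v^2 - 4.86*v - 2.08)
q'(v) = (1.24*v - 5.26)*(1.28*v + 4.86)/(-0.64*v^2 - 4.86*v - 2.08)^2 + 1.24/(-0.64*v^2 - 4.86*v - 2.08)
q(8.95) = -0.06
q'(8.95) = -0.00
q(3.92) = 0.01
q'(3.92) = -0.04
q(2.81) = 0.09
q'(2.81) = -0.09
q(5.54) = -0.03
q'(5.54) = -0.02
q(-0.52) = -21.54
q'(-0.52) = -325.02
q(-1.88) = -1.58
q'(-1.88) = -0.55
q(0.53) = 0.95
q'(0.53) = -1.35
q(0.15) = 1.80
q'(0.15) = -3.65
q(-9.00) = 1.61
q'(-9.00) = 0.93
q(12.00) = -0.06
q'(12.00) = 0.00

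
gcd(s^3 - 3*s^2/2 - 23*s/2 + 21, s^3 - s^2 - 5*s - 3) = s - 3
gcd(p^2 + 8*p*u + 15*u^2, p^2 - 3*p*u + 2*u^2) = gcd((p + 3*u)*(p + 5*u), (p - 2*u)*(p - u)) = 1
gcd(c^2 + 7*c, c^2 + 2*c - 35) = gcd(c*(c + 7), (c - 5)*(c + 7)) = c + 7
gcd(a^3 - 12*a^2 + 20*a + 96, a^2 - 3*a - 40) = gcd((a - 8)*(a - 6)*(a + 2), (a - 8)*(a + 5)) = a - 8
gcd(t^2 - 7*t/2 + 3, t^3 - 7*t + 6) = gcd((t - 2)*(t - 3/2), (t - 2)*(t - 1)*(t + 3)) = t - 2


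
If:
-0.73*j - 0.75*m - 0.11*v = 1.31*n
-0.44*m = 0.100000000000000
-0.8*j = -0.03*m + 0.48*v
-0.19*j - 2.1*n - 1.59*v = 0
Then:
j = 0.08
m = -0.23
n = 0.10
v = -0.14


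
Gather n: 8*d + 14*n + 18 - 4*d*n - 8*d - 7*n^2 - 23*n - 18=-7*n^2 + n*(-4*d - 9)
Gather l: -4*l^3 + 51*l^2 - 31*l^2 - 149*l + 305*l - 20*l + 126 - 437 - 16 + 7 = -4*l^3 + 20*l^2 + 136*l - 320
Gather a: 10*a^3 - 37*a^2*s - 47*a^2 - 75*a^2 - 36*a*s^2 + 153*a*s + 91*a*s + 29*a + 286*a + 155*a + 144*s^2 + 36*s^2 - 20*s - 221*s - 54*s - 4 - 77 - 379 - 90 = 10*a^3 + a^2*(-37*s - 122) + a*(-36*s^2 + 244*s + 470) + 180*s^2 - 295*s - 550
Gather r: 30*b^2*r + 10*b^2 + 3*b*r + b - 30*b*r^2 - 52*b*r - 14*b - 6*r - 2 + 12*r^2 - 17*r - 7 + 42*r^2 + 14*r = 10*b^2 - 13*b + r^2*(54 - 30*b) + r*(30*b^2 - 49*b - 9) - 9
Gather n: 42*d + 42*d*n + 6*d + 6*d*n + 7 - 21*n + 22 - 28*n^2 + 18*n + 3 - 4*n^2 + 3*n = 48*d*n + 48*d - 32*n^2 + 32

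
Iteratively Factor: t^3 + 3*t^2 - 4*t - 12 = (t + 2)*(t^2 + t - 6) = (t + 2)*(t + 3)*(t - 2)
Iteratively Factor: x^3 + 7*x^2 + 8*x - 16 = (x - 1)*(x^2 + 8*x + 16) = (x - 1)*(x + 4)*(x + 4)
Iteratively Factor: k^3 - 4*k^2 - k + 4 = (k + 1)*(k^2 - 5*k + 4) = (k - 4)*(k + 1)*(k - 1)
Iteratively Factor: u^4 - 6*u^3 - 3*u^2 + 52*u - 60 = (u - 5)*(u^3 - u^2 - 8*u + 12) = (u - 5)*(u + 3)*(u^2 - 4*u + 4) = (u - 5)*(u - 2)*(u + 3)*(u - 2)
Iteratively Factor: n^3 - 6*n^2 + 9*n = (n)*(n^2 - 6*n + 9) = n*(n - 3)*(n - 3)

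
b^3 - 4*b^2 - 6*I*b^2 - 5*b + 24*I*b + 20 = (b - 4)*(b - 5*I)*(b - I)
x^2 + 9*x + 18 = (x + 3)*(x + 6)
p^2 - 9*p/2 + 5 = (p - 5/2)*(p - 2)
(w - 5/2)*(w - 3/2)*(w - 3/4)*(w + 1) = w^4 - 15*w^3/4 + 2*w^2 + 63*w/16 - 45/16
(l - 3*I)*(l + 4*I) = l^2 + I*l + 12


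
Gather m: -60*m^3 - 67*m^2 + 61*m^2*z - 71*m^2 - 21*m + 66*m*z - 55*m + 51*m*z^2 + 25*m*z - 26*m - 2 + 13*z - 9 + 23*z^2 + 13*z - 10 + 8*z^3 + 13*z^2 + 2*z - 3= -60*m^3 + m^2*(61*z - 138) + m*(51*z^2 + 91*z - 102) + 8*z^3 + 36*z^2 + 28*z - 24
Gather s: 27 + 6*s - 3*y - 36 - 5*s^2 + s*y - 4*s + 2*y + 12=-5*s^2 + s*(y + 2) - y + 3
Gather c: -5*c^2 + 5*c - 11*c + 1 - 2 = -5*c^2 - 6*c - 1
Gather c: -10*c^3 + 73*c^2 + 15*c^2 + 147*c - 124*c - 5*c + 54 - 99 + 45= -10*c^3 + 88*c^2 + 18*c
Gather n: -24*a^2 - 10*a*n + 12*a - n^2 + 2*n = -24*a^2 + 12*a - n^2 + n*(2 - 10*a)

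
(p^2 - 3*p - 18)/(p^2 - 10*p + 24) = (p + 3)/(p - 4)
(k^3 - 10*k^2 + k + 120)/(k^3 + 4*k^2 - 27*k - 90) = (k - 8)/(k + 6)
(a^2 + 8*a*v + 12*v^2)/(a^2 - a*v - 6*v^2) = (-a - 6*v)/(-a + 3*v)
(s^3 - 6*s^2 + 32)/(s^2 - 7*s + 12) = (s^2 - 2*s - 8)/(s - 3)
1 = 1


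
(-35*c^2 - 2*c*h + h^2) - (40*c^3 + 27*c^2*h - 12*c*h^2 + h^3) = -40*c^3 - 27*c^2*h - 35*c^2 + 12*c*h^2 - 2*c*h - h^3 + h^2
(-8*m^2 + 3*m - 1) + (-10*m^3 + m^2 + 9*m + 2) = -10*m^3 - 7*m^2 + 12*m + 1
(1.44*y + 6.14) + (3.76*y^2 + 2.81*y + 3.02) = 3.76*y^2 + 4.25*y + 9.16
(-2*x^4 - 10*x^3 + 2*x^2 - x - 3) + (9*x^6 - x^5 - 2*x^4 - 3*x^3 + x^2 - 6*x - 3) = 9*x^6 - x^5 - 4*x^4 - 13*x^3 + 3*x^2 - 7*x - 6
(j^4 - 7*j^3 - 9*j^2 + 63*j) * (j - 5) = j^5 - 12*j^4 + 26*j^3 + 108*j^2 - 315*j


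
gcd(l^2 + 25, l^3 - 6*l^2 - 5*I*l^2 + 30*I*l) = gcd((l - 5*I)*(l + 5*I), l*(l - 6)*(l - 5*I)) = l - 5*I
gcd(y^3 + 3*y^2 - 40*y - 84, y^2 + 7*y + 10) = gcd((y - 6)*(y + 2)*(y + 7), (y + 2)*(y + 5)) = y + 2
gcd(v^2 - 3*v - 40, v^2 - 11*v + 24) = v - 8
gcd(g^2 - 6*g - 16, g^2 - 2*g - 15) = 1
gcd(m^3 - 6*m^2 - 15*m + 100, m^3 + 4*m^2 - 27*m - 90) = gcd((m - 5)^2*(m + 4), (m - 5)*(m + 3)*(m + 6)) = m - 5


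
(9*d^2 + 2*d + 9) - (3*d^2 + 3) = 6*d^2 + 2*d + 6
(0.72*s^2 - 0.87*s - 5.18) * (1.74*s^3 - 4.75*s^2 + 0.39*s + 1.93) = 1.2528*s^5 - 4.9338*s^4 - 4.5999*s^3 + 25.6553*s^2 - 3.6993*s - 9.9974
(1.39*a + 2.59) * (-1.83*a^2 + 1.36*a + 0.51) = -2.5437*a^3 - 2.8493*a^2 + 4.2313*a + 1.3209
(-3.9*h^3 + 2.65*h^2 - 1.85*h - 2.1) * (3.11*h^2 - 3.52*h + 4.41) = -12.129*h^5 + 21.9695*h^4 - 32.2805*h^3 + 11.6675*h^2 - 0.7665*h - 9.261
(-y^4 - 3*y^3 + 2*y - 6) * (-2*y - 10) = 2*y^5 + 16*y^4 + 30*y^3 - 4*y^2 - 8*y + 60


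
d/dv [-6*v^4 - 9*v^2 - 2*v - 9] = -24*v^3 - 18*v - 2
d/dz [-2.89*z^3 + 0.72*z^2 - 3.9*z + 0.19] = -8.67*z^2 + 1.44*z - 3.9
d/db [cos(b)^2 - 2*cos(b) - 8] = 2*(1 - cos(b))*sin(b)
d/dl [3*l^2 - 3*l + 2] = 6*l - 3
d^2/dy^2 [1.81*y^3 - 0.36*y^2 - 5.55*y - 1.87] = 10.86*y - 0.72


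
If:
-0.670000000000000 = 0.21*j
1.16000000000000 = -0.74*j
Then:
No Solution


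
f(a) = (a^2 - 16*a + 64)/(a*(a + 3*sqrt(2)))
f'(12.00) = 0.03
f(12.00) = 0.08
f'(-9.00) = 1.37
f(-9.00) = 6.75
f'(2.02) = -2.80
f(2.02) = 2.83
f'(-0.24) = -259.69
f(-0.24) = -70.68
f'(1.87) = -3.37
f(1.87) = 3.29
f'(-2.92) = 18.43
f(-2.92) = -30.88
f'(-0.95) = -13.46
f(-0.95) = -25.61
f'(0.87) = -18.58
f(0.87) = 11.43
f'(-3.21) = 31.67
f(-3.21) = -37.91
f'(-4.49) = 576.63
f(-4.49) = 140.46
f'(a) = (2*a - 16)/(a*(a + 3*sqrt(2))) - (a^2 - 16*a + 64)/(a*(a + 3*sqrt(2))^2) - (a^2 - 16*a + 64)/(a^2*(a + 3*sqrt(2))) = (3*sqrt(2)*a^2 + 16*a^2 - 128*a - 192*sqrt(2))/(a^2*(a^2 + 6*sqrt(2)*a + 18))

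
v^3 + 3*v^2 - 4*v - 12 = (v - 2)*(v + 2)*(v + 3)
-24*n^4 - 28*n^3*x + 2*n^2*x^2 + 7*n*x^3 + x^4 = (-2*n + x)*(n + x)*(2*n + x)*(6*n + x)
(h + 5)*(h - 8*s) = h^2 - 8*h*s + 5*h - 40*s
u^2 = u^2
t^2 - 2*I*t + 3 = (t - 3*I)*(t + I)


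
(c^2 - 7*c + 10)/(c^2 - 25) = (c - 2)/(c + 5)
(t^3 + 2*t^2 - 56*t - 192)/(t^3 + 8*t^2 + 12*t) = (t^2 - 4*t - 32)/(t*(t + 2))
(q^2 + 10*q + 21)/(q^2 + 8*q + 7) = (q + 3)/(q + 1)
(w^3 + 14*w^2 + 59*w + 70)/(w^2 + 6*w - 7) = (w^2 + 7*w + 10)/(w - 1)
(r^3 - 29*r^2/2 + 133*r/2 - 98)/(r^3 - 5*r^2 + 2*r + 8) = (r^2 - 21*r/2 + 49/2)/(r^2 - r - 2)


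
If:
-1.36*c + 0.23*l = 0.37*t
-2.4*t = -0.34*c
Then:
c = 7.05882352941176*t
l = 43.3478260869565*t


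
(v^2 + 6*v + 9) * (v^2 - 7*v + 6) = v^4 - v^3 - 27*v^2 - 27*v + 54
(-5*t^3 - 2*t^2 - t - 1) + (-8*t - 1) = -5*t^3 - 2*t^2 - 9*t - 2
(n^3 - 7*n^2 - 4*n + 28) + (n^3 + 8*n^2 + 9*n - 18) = 2*n^3 + n^2 + 5*n + 10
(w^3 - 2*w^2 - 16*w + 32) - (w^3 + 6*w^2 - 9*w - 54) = -8*w^2 - 7*w + 86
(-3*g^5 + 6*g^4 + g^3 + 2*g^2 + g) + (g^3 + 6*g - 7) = -3*g^5 + 6*g^4 + 2*g^3 + 2*g^2 + 7*g - 7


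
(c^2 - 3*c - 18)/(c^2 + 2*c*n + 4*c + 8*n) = (c^2 - 3*c - 18)/(c^2 + 2*c*n + 4*c + 8*n)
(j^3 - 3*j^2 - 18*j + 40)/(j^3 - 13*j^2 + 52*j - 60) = (j + 4)/(j - 6)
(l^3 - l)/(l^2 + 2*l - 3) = l*(l + 1)/(l + 3)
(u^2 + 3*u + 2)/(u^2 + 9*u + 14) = (u + 1)/(u + 7)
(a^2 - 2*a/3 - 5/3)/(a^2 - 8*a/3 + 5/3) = (a + 1)/(a - 1)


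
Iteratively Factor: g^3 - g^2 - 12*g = (g - 4)*(g^2 + 3*g) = g*(g - 4)*(g + 3)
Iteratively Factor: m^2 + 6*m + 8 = (m + 2)*(m + 4)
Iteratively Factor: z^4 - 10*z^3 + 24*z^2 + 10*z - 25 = (z - 5)*(z^3 - 5*z^2 - z + 5) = (z - 5)*(z - 1)*(z^2 - 4*z - 5) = (z - 5)^2*(z - 1)*(z + 1)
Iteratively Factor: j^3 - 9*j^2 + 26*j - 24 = (j - 4)*(j^2 - 5*j + 6) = (j - 4)*(j - 2)*(j - 3)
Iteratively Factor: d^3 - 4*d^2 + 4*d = (d - 2)*(d^2 - 2*d) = d*(d - 2)*(d - 2)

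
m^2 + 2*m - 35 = (m - 5)*(m + 7)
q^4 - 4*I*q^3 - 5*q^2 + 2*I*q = q*(q - 2*I)*(q - I)^2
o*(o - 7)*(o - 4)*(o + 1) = o^4 - 10*o^3 + 17*o^2 + 28*o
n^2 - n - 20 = (n - 5)*(n + 4)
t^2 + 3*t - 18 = (t - 3)*(t + 6)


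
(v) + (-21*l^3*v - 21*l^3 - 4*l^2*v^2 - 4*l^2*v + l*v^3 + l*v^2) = -21*l^3*v - 21*l^3 - 4*l^2*v^2 - 4*l^2*v + l*v^3 + l*v^2 + v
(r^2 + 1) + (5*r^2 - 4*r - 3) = 6*r^2 - 4*r - 2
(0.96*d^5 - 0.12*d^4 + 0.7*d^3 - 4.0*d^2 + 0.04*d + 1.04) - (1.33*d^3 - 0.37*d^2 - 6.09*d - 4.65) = 0.96*d^5 - 0.12*d^4 - 0.63*d^3 - 3.63*d^2 + 6.13*d + 5.69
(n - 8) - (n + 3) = -11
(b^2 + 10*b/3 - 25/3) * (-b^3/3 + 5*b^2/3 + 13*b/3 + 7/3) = -b^5/3 + 5*b^4/9 + 38*b^3/3 + 26*b^2/9 - 85*b/3 - 175/9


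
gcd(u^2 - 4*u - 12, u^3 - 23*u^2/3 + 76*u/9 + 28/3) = u - 6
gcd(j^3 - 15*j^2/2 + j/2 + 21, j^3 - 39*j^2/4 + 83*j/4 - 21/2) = j^2 - 9*j + 14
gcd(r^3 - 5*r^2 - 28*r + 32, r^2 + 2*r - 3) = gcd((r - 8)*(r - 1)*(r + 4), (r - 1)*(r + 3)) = r - 1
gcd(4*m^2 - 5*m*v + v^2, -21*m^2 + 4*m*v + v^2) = 1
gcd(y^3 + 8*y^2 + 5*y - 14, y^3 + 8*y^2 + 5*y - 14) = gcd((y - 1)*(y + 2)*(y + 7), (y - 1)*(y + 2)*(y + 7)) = y^3 + 8*y^2 + 5*y - 14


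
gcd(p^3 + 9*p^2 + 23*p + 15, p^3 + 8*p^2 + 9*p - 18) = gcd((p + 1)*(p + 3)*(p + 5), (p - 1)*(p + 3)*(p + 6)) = p + 3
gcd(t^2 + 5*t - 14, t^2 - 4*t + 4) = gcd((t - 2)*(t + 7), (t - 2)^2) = t - 2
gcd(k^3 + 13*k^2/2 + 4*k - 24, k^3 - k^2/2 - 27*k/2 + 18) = k^2 + 5*k/2 - 6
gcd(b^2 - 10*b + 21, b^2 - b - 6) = b - 3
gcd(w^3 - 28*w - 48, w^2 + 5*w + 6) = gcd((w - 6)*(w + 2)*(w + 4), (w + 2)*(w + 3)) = w + 2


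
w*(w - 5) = w^2 - 5*w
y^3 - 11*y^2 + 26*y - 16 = (y - 8)*(y - 2)*(y - 1)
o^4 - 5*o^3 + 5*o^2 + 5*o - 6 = (o - 3)*(o - 2)*(o - 1)*(o + 1)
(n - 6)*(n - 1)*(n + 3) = n^3 - 4*n^2 - 15*n + 18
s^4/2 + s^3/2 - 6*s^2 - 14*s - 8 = (s/2 + 1)*(s - 4)*(s + 1)*(s + 2)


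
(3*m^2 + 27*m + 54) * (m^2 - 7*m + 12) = 3*m^4 + 6*m^3 - 99*m^2 - 54*m + 648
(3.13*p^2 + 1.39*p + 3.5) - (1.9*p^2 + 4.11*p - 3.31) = 1.23*p^2 - 2.72*p + 6.81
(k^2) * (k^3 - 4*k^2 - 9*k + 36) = k^5 - 4*k^4 - 9*k^3 + 36*k^2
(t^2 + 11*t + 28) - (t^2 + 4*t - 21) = 7*t + 49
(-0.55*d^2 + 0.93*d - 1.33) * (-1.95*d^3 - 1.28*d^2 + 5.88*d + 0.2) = 1.0725*d^5 - 1.1095*d^4 - 1.8309*d^3 + 7.0608*d^2 - 7.6344*d - 0.266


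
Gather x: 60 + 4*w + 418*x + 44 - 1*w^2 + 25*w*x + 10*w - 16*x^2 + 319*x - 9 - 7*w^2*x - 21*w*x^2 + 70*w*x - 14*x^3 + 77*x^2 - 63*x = -w^2 + 14*w - 14*x^3 + x^2*(61 - 21*w) + x*(-7*w^2 + 95*w + 674) + 95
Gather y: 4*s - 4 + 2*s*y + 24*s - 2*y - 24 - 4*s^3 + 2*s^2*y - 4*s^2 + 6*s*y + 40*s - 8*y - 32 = -4*s^3 - 4*s^2 + 68*s + y*(2*s^2 + 8*s - 10) - 60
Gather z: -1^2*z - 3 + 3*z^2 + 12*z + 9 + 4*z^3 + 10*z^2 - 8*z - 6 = 4*z^3 + 13*z^2 + 3*z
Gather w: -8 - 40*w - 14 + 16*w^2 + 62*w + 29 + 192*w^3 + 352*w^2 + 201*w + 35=192*w^3 + 368*w^2 + 223*w + 42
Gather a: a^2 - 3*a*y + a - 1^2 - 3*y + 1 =a^2 + a*(1 - 3*y) - 3*y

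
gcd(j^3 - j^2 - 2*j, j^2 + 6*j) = j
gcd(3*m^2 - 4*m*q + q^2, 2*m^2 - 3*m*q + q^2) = -m + q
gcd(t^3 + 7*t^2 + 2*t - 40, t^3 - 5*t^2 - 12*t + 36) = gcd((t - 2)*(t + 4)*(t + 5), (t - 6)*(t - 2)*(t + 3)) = t - 2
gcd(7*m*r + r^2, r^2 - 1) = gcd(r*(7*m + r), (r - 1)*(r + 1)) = 1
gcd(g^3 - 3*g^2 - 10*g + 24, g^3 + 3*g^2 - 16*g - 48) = g^2 - g - 12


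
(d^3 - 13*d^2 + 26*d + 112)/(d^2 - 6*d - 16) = d - 7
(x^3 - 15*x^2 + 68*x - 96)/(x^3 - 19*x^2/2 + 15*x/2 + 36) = 2*(x - 4)/(2*x + 3)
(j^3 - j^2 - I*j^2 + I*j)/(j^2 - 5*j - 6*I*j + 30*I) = j*(j^2 - j - I*j + I)/(j^2 - 5*j - 6*I*j + 30*I)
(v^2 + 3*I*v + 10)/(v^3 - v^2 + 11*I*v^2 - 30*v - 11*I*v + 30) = (v - 2*I)/(v^2 + v*(-1 + 6*I) - 6*I)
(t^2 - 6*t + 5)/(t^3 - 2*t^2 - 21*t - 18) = (-t^2 + 6*t - 5)/(-t^3 + 2*t^2 + 21*t + 18)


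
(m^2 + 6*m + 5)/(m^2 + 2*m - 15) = (m + 1)/(m - 3)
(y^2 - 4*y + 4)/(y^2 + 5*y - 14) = (y - 2)/(y + 7)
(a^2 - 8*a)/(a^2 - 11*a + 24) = a/(a - 3)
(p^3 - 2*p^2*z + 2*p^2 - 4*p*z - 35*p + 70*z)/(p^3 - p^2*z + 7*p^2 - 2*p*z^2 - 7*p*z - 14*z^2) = (p - 5)/(p + z)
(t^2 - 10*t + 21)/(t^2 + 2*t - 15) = (t - 7)/(t + 5)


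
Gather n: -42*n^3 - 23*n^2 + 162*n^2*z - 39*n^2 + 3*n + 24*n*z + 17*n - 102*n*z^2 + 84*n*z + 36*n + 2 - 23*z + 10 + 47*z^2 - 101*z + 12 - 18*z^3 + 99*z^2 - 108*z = -42*n^3 + n^2*(162*z - 62) + n*(-102*z^2 + 108*z + 56) - 18*z^3 + 146*z^2 - 232*z + 24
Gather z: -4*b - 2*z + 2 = -4*b - 2*z + 2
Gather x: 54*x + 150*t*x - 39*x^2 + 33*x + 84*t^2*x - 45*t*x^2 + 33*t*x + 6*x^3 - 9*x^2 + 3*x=6*x^3 + x^2*(-45*t - 48) + x*(84*t^2 + 183*t + 90)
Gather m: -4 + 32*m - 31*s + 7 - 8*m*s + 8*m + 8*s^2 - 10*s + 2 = m*(40 - 8*s) + 8*s^2 - 41*s + 5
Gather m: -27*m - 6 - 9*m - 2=-36*m - 8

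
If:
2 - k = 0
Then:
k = 2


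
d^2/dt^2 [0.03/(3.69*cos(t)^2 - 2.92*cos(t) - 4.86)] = (1.633932*(1 - cos(t)^2)^2 - 0.969732*cos(t)^3 + 3.224766*cos(t)^2 + 1.513728*cos(t) - 3.22152)/(-3.69*cos(t)^2 + 2.92*cos(t) + 4.86)^3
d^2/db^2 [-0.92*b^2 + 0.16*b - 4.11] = -1.84000000000000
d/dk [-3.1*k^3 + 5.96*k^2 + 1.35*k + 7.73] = -9.3*k^2 + 11.92*k + 1.35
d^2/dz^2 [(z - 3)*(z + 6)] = 2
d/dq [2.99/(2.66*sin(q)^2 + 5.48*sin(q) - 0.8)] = -(15.9068*sin(q) + 16.3852)*cos(q)/(2.66*sin(q)^2 + 5.48*sin(q) - 0.8)^2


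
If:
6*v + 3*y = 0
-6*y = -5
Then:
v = -5/12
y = 5/6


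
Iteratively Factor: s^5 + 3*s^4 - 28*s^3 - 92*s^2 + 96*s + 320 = (s - 2)*(s^4 + 5*s^3 - 18*s^2 - 128*s - 160) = (s - 5)*(s - 2)*(s^3 + 10*s^2 + 32*s + 32) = (s - 5)*(s - 2)*(s + 4)*(s^2 + 6*s + 8) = (s - 5)*(s - 2)*(s + 2)*(s + 4)*(s + 4)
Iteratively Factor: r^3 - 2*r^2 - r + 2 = (r - 1)*(r^2 - r - 2) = (r - 1)*(r + 1)*(r - 2)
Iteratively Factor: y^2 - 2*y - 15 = (y + 3)*(y - 5)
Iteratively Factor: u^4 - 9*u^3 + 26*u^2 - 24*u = (u - 3)*(u^3 - 6*u^2 + 8*u) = u*(u - 3)*(u^2 - 6*u + 8) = u*(u - 4)*(u - 3)*(u - 2)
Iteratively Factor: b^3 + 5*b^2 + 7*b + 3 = (b + 3)*(b^2 + 2*b + 1) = (b + 1)*(b + 3)*(b + 1)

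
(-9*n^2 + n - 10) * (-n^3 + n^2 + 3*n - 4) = 9*n^5 - 10*n^4 - 16*n^3 + 29*n^2 - 34*n + 40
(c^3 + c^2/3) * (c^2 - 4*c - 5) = c^5 - 11*c^4/3 - 19*c^3/3 - 5*c^2/3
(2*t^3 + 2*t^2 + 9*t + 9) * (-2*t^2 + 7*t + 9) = -4*t^5 + 10*t^4 + 14*t^3 + 63*t^2 + 144*t + 81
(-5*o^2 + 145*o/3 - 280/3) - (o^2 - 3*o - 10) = -6*o^2 + 154*o/3 - 250/3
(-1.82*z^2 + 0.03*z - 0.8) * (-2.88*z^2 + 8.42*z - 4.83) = 5.2416*z^4 - 15.4108*z^3 + 11.3472*z^2 - 6.8809*z + 3.864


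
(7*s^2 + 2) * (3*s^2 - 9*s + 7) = 21*s^4 - 63*s^3 + 55*s^2 - 18*s + 14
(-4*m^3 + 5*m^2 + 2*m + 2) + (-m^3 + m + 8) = -5*m^3 + 5*m^2 + 3*m + 10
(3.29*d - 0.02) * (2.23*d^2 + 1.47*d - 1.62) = 7.3367*d^3 + 4.7917*d^2 - 5.3592*d + 0.0324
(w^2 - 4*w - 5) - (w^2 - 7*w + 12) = 3*w - 17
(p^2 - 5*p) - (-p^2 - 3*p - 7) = 2*p^2 - 2*p + 7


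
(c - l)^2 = c^2 - 2*c*l + l^2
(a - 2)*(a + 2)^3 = a^4 + 4*a^3 - 16*a - 16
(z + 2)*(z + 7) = z^2 + 9*z + 14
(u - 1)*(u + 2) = u^2 + u - 2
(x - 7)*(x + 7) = x^2 - 49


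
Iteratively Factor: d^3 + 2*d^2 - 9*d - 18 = (d + 3)*(d^2 - d - 6) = (d + 2)*(d + 3)*(d - 3)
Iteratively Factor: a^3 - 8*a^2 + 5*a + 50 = (a - 5)*(a^2 - 3*a - 10) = (a - 5)^2*(a + 2)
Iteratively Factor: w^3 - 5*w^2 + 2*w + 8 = (w - 2)*(w^2 - 3*w - 4) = (w - 4)*(w - 2)*(w + 1)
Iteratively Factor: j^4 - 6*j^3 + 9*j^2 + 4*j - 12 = (j - 2)*(j^3 - 4*j^2 + j + 6) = (j - 2)*(j + 1)*(j^2 - 5*j + 6) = (j - 2)^2*(j + 1)*(j - 3)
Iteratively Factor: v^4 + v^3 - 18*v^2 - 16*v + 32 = (v + 2)*(v^3 - v^2 - 16*v + 16) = (v - 4)*(v + 2)*(v^2 + 3*v - 4) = (v - 4)*(v - 1)*(v + 2)*(v + 4)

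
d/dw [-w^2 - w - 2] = -2*w - 1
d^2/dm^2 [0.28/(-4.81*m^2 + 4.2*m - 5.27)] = (12.956216*m^2 - 11.31312*m - 0.28*(9.62*m - 4.2)*(19.24*m - 8.4) + 14.195272)/(4.81*m^2 - 4.2*m + 5.27)^3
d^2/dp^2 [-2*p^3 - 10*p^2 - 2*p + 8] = -12*p - 20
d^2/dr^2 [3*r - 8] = 0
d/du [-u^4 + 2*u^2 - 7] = 4*u*(1 - u^2)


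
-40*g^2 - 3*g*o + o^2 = (-8*g + o)*(5*g + o)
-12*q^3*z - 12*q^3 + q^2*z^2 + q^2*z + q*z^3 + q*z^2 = (-3*q + z)*(4*q + z)*(q*z + q)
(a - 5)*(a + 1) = a^2 - 4*a - 5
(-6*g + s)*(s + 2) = -6*g*s - 12*g + s^2 + 2*s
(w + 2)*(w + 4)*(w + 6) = w^3 + 12*w^2 + 44*w + 48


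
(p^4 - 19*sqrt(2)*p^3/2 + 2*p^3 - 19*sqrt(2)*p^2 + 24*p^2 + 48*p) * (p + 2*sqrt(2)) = p^5 - 15*sqrt(2)*p^4/2 + 2*p^4 - 15*sqrt(2)*p^3 - 14*p^3 - 28*p^2 + 48*sqrt(2)*p^2 + 96*sqrt(2)*p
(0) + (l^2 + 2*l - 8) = l^2 + 2*l - 8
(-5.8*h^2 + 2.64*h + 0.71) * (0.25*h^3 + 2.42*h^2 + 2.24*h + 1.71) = -1.45*h^5 - 13.376*h^4 - 6.4257*h^3 - 2.2862*h^2 + 6.1048*h + 1.2141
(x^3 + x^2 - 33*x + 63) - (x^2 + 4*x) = x^3 - 37*x + 63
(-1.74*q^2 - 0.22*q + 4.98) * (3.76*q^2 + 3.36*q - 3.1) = -6.5424*q^4 - 6.6736*q^3 + 23.3796*q^2 + 17.4148*q - 15.438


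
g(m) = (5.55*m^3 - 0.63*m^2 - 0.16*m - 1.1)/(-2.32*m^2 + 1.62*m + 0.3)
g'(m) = (4.64*m - 1.62)*(5.55*m^3 - 0.63*m^2 - 0.16*m - 1.1)/(-2.32*m^2 + 1.62*m + 0.3)^2 + (16.65*m^2 - 1.26*m - 0.16)/(-2.32*m^2 + 1.62*m + 0.3)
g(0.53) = -1.06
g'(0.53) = 5.84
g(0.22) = -2.03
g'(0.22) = 2.92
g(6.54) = -17.25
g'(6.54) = -2.36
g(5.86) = -15.64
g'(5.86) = -2.35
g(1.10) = -7.38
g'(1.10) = 9.78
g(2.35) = -7.70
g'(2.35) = -1.99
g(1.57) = -6.46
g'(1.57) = -0.80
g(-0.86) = 1.77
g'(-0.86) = -1.19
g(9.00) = -23.07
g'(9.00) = -2.38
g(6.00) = -15.97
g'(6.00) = -2.35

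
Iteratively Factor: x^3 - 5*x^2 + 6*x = (x - 2)*(x^2 - 3*x) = (x - 3)*(x - 2)*(x)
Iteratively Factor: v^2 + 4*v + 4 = (v + 2)*(v + 2)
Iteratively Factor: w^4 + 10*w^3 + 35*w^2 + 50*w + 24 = (w + 4)*(w^3 + 6*w^2 + 11*w + 6) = (w + 3)*(w + 4)*(w^2 + 3*w + 2) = (w + 1)*(w + 3)*(w + 4)*(w + 2)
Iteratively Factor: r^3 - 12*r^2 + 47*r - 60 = (r - 5)*(r^2 - 7*r + 12) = (r - 5)*(r - 4)*(r - 3)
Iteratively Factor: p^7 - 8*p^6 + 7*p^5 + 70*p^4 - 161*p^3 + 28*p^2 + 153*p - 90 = (p - 1)*(p^6 - 7*p^5 + 70*p^3 - 91*p^2 - 63*p + 90) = (p - 1)^2*(p^5 - 6*p^4 - 6*p^3 + 64*p^2 - 27*p - 90) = (p - 1)^2*(p + 3)*(p^4 - 9*p^3 + 21*p^2 + p - 30) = (p - 1)^2*(p + 1)*(p + 3)*(p^3 - 10*p^2 + 31*p - 30) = (p - 2)*(p - 1)^2*(p + 1)*(p + 3)*(p^2 - 8*p + 15) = (p - 5)*(p - 2)*(p - 1)^2*(p + 1)*(p + 3)*(p - 3)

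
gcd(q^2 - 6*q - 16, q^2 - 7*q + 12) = 1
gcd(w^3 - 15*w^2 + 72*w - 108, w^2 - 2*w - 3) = w - 3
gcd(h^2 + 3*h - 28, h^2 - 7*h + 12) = h - 4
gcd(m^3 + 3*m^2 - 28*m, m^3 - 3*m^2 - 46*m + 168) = m^2 + 3*m - 28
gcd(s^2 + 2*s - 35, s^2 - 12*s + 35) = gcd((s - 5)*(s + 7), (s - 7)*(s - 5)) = s - 5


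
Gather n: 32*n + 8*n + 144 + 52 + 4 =40*n + 200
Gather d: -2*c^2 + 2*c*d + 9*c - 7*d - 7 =-2*c^2 + 9*c + d*(2*c - 7) - 7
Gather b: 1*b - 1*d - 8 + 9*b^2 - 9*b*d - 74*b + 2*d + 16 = 9*b^2 + b*(-9*d - 73) + d + 8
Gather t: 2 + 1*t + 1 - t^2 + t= -t^2 + 2*t + 3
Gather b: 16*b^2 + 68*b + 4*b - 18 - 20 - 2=16*b^2 + 72*b - 40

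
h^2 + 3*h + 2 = (h + 1)*(h + 2)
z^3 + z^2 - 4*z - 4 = (z - 2)*(z + 1)*(z + 2)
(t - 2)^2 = t^2 - 4*t + 4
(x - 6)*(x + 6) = x^2 - 36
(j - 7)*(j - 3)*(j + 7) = j^3 - 3*j^2 - 49*j + 147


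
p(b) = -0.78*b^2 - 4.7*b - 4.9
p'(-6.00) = 4.66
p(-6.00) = -4.78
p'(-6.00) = 4.66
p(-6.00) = -4.78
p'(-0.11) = -4.53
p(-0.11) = -4.39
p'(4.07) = -11.05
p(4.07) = -36.95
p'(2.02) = -7.85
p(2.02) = -17.58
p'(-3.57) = 0.87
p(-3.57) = 1.94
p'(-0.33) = -4.19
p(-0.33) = -3.43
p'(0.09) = -4.84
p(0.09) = -5.33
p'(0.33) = -5.21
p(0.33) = -6.54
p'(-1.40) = -2.52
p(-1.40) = 0.15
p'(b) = -1.56*b - 4.7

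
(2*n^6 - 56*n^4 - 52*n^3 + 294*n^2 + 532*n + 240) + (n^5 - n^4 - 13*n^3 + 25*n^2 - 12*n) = 2*n^6 + n^5 - 57*n^4 - 65*n^3 + 319*n^2 + 520*n + 240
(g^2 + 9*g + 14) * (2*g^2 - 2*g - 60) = 2*g^4 + 16*g^3 - 50*g^2 - 568*g - 840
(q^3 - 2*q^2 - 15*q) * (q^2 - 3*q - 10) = q^5 - 5*q^4 - 19*q^3 + 65*q^2 + 150*q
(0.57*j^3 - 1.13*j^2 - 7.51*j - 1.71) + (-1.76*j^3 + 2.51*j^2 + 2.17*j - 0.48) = -1.19*j^3 + 1.38*j^2 - 5.34*j - 2.19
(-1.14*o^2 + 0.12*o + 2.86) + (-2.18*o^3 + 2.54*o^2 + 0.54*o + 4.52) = -2.18*o^3 + 1.4*o^2 + 0.66*o + 7.38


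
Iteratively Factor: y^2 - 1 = (y + 1)*(y - 1)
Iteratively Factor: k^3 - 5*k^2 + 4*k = (k - 1)*(k^2 - 4*k) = (k - 4)*(k - 1)*(k)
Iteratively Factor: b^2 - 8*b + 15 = (b - 5)*(b - 3)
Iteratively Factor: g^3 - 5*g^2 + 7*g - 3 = (g - 1)*(g^2 - 4*g + 3) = (g - 3)*(g - 1)*(g - 1)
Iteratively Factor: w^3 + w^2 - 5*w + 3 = (w + 3)*(w^2 - 2*w + 1) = (w - 1)*(w + 3)*(w - 1)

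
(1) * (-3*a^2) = -3*a^2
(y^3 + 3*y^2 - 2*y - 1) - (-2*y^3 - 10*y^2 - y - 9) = 3*y^3 + 13*y^2 - y + 8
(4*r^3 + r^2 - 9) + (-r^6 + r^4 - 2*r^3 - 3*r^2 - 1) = -r^6 + r^4 + 2*r^3 - 2*r^2 - 10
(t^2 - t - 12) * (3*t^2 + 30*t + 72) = 3*t^4 + 27*t^3 + 6*t^2 - 432*t - 864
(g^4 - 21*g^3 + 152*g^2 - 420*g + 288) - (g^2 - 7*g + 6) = g^4 - 21*g^3 + 151*g^2 - 413*g + 282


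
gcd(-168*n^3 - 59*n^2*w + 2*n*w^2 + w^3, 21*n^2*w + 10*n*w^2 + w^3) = 21*n^2 + 10*n*w + w^2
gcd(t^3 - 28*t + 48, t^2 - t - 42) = t + 6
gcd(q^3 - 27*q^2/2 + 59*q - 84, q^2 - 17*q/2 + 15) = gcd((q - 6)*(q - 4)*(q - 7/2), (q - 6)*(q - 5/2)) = q - 6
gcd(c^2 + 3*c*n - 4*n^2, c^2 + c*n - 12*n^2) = c + 4*n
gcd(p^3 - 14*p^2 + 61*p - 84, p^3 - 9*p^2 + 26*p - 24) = p^2 - 7*p + 12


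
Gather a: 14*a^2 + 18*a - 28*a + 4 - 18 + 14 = 14*a^2 - 10*a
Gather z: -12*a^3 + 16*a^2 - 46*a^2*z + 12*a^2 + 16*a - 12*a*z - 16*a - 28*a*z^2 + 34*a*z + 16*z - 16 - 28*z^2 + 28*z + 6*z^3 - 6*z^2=-12*a^3 + 28*a^2 + 6*z^3 + z^2*(-28*a - 34) + z*(-46*a^2 + 22*a + 44) - 16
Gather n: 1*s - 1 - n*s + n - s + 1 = n*(1 - s)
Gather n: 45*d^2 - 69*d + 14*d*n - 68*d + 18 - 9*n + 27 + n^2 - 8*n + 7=45*d^2 - 137*d + n^2 + n*(14*d - 17) + 52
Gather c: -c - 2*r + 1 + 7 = -c - 2*r + 8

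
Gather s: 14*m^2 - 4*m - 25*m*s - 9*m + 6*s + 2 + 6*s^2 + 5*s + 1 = 14*m^2 - 13*m + 6*s^2 + s*(11 - 25*m) + 3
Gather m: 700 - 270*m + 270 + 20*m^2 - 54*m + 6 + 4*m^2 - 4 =24*m^2 - 324*m + 972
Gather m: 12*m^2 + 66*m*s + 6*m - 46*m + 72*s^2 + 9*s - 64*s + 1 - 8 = 12*m^2 + m*(66*s - 40) + 72*s^2 - 55*s - 7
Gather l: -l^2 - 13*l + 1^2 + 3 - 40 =-l^2 - 13*l - 36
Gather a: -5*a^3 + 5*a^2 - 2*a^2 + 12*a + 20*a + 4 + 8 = -5*a^3 + 3*a^2 + 32*a + 12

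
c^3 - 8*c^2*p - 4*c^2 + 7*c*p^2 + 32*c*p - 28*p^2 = (c - 4)*(c - 7*p)*(c - p)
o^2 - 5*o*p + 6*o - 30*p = (o + 6)*(o - 5*p)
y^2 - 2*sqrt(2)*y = y*(y - 2*sqrt(2))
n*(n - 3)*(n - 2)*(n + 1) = n^4 - 4*n^3 + n^2 + 6*n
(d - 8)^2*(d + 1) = d^3 - 15*d^2 + 48*d + 64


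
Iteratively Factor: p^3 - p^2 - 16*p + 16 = (p + 4)*(p^2 - 5*p + 4) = (p - 4)*(p + 4)*(p - 1)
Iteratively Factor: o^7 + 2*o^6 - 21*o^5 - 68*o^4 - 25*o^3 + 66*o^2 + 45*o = (o - 5)*(o^6 + 7*o^5 + 14*o^4 + 2*o^3 - 15*o^2 - 9*o) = (o - 5)*(o + 3)*(o^5 + 4*o^4 + 2*o^3 - 4*o^2 - 3*o) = (o - 5)*(o + 1)*(o + 3)*(o^4 + 3*o^3 - o^2 - 3*o) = o*(o - 5)*(o + 1)*(o + 3)*(o^3 + 3*o^2 - o - 3) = o*(o - 5)*(o + 1)^2*(o + 3)*(o^2 + 2*o - 3) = o*(o - 5)*(o - 1)*(o + 1)^2*(o + 3)*(o + 3)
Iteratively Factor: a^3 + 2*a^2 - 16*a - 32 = (a - 4)*(a^2 + 6*a + 8) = (a - 4)*(a + 2)*(a + 4)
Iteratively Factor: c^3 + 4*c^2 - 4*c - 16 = (c + 4)*(c^2 - 4) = (c + 2)*(c + 4)*(c - 2)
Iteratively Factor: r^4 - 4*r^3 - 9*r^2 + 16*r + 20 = (r + 2)*(r^3 - 6*r^2 + 3*r + 10) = (r - 2)*(r + 2)*(r^2 - 4*r - 5) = (r - 5)*(r - 2)*(r + 2)*(r + 1)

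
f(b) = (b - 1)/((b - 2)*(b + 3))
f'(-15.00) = -0.00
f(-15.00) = -0.08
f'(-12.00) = -0.01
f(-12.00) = -0.10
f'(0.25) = -0.14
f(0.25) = 0.13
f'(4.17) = -0.06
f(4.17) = 0.20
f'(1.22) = -0.37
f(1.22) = -0.07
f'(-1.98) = -0.78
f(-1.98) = 0.73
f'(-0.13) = -0.14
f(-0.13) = 0.18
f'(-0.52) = -0.16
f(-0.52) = 0.24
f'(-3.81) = -1.23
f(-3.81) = -1.02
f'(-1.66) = -0.46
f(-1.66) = 0.54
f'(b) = -(b - 1)/((b - 2)*(b + 3)^2) + 1/((b - 2)*(b + 3)) - (b - 1)/((b - 2)^2*(b + 3)) = (-b^2 + 2*b - 5)/(b^4 + 2*b^3 - 11*b^2 - 12*b + 36)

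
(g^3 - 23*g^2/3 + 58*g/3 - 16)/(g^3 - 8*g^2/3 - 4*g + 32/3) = (g - 3)/(g + 2)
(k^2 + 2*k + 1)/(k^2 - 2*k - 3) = (k + 1)/(k - 3)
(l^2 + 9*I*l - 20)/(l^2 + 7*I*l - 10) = (l + 4*I)/(l + 2*I)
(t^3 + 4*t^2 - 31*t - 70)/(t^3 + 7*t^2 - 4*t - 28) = (t - 5)/(t - 2)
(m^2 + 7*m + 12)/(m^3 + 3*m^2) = (m + 4)/m^2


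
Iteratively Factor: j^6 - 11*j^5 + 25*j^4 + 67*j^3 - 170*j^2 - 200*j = (j - 5)*(j^5 - 6*j^4 - 5*j^3 + 42*j^2 + 40*j) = (j - 5)*(j - 4)*(j^4 - 2*j^3 - 13*j^2 - 10*j) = j*(j - 5)*(j - 4)*(j^3 - 2*j^2 - 13*j - 10) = j*(j - 5)*(j - 4)*(j + 1)*(j^2 - 3*j - 10) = j*(j - 5)*(j - 4)*(j + 1)*(j + 2)*(j - 5)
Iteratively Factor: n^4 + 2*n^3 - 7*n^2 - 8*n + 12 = (n - 2)*(n^3 + 4*n^2 + n - 6) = (n - 2)*(n + 3)*(n^2 + n - 2) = (n - 2)*(n - 1)*(n + 3)*(n + 2)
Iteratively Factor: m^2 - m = (m)*(m - 1)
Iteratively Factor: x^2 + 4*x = (x + 4)*(x)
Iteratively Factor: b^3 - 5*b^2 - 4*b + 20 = (b + 2)*(b^2 - 7*b + 10) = (b - 5)*(b + 2)*(b - 2)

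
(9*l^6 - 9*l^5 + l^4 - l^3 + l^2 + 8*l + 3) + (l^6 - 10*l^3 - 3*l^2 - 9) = 10*l^6 - 9*l^5 + l^4 - 11*l^3 - 2*l^2 + 8*l - 6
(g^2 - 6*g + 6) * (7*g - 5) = 7*g^3 - 47*g^2 + 72*g - 30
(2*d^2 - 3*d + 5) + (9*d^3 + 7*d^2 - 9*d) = 9*d^3 + 9*d^2 - 12*d + 5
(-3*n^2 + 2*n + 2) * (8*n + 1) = -24*n^3 + 13*n^2 + 18*n + 2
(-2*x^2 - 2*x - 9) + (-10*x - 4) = -2*x^2 - 12*x - 13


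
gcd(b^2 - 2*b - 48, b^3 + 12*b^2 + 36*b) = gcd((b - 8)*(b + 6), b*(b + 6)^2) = b + 6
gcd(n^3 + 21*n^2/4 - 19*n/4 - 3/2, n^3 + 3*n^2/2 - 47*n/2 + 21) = n^2 + 5*n - 6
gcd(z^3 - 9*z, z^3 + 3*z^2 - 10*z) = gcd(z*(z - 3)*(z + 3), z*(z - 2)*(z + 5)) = z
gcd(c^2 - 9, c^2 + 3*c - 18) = c - 3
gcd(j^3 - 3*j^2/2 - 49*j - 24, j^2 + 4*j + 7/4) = j + 1/2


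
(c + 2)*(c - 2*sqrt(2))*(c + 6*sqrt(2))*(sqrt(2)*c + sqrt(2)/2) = sqrt(2)*c^4 + 5*sqrt(2)*c^3/2 + 8*c^3 - 23*sqrt(2)*c^2 + 20*c^2 - 60*sqrt(2)*c + 8*c - 24*sqrt(2)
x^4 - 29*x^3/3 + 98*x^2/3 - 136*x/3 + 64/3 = (x - 4)*(x - 8/3)*(x - 2)*(x - 1)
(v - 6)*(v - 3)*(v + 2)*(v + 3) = v^4 - 4*v^3 - 21*v^2 + 36*v + 108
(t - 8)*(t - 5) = t^2 - 13*t + 40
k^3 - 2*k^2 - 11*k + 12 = (k - 4)*(k - 1)*(k + 3)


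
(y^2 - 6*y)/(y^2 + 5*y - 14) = y*(y - 6)/(y^2 + 5*y - 14)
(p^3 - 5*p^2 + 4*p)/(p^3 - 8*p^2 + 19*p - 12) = p/(p - 3)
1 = 1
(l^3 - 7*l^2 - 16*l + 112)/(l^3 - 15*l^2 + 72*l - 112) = (l + 4)/(l - 4)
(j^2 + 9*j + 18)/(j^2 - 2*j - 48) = (j + 3)/(j - 8)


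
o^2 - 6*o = o*(o - 6)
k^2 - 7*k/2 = k*(k - 7/2)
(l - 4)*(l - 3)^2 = l^3 - 10*l^2 + 33*l - 36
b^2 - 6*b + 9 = (b - 3)^2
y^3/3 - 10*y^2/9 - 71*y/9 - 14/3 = (y/3 + 1)*(y - 7)*(y + 2/3)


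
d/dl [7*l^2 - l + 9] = 14*l - 1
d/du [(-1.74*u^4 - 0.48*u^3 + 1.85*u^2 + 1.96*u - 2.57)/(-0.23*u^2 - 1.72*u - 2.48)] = (0.8004*u^5 + 9.0888*u^4 + 18.912*u^3 + 0.839999999999999*u^2 - 10.3582*u - 9.2812)/(0.0529*u^4 + 0.7912*u^3 + 4.0992*u^2 + 8.5312*u + 6.1504)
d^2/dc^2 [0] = 0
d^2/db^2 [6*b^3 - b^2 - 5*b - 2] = 36*b - 2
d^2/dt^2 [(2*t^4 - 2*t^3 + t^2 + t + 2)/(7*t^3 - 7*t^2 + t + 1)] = 2*(35*t^6 + 105*t^5 + 468*t^4 - 784*t^3 + 321*t^2 - 69*t + 16)/(343*t^9 - 1029*t^8 + 1176*t^7 - 490*t^6 - 126*t^5 + 168*t^4 - 20*t^3 - 18*t^2 + 3*t + 1)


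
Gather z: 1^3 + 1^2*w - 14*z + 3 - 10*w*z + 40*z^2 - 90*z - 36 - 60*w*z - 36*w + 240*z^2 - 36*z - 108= -35*w + 280*z^2 + z*(-70*w - 140) - 140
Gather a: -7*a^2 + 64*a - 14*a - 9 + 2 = -7*a^2 + 50*a - 7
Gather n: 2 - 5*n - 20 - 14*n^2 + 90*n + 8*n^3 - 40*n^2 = 8*n^3 - 54*n^2 + 85*n - 18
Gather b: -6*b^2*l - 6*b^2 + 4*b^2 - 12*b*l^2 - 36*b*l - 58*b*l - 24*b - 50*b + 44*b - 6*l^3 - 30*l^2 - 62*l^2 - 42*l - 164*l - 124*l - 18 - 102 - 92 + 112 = b^2*(-6*l - 2) + b*(-12*l^2 - 94*l - 30) - 6*l^3 - 92*l^2 - 330*l - 100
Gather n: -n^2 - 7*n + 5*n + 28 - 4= -n^2 - 2*n + 24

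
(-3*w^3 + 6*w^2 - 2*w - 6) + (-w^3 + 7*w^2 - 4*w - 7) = -4*w^3 + 13*w^2 - 6*w - 13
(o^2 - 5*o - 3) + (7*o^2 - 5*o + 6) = 8*o^2 - 10*o + 3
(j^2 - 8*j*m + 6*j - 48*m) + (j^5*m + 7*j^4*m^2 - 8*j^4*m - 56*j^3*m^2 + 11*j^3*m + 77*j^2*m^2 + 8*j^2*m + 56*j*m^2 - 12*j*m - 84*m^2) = j^5*m + 7*j^4*m^2 - 8*j^4*m - 56*j^3*m^2 + 11*j^3*m + 77*j^2*m^2 + 8*j^2*m + j^2 + 56*j*m^2 - 20*j*m + 6*j - 84*m^2 - 48*m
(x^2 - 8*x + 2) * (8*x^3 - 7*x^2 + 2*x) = 8*x^5 - 71*x^4 + 74*x^3 - 30*x^2 + 4*x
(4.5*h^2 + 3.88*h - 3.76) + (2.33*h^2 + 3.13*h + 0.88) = 6.83*h^2 + 7.01*h - 2.88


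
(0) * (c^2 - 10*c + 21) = 0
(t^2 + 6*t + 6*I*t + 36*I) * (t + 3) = t^3 + 9*t^2 + 6*I*t^2 + 18*t + 54*I*t + 108*I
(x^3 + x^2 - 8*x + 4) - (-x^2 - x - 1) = x^3 + 2*x^2 - 7*x + 5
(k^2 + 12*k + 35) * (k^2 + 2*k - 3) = k^4 + 14*k^3 + 56*k^2 + 34*k - 105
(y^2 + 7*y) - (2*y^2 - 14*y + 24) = -y^2 + 21*y - 24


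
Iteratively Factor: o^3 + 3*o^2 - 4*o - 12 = (o - 2)*(o^2 + 5*o + 6) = (o - 2)*(o + 3)*(o + 2)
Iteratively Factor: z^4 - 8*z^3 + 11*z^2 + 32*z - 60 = (z + 2)*(z^3 - 10*z^2 + 31*z - 30) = (z - 5)*(z + 2)*(z^2 - 5*z + 6) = (z - 5)*(z - 2)*(z + 2)*(z - 3)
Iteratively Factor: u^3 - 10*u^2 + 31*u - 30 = (u - 2)*(u^2 - 8*u + 15) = (u - 5)*(u - 2)*(u - 3)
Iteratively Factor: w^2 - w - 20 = (w + 4)*(w - 5)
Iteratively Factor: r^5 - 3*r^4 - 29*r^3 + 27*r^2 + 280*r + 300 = (r + 3)*(r^4 - 6*r^3 - 11*r^2 + 60*r + 100) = (r - 5)*(r + 3)*(r^3 - r^2 - 16*r - 20) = (r - 5)*(r + 2)*(r + 3)*(r^2 - 3*r - 10) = (r - 5)*(r + 2)^2*(r + 3)*(r - 5)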